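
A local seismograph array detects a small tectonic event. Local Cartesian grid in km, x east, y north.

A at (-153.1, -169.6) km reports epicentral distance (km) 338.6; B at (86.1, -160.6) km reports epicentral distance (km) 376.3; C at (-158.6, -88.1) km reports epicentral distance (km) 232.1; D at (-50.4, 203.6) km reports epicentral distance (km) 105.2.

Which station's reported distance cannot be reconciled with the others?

Solve using three stations at a time. Using B, C, D (subtract circle equations pairwise → linear system) gives (x, y) ≈ (-136.3, 142.9).
Distances from that point to each station vs reported:
  A: calculated 313.0 vs reported 338.6 → residual 25.6 km
  B: calculated 376.3 vs reported 376.3 → residual 0.0 km
  C: calculated 232.1 vs reported 232.1 → residual 0.0 km
  D: calculated 105.2 vs reported 105.2 → residual 0.0 km
B, C, D are mutually consistent (residuals ≈ 0); A is off by 25.6 km.

A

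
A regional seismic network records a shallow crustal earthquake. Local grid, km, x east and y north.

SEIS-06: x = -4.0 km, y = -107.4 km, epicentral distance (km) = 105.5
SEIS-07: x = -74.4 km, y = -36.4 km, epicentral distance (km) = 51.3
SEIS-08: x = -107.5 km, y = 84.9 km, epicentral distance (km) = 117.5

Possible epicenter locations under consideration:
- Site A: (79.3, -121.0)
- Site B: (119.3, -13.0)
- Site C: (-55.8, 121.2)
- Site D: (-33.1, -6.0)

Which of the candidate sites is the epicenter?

Site D

For each candidate, compare |candidate − station| to the reported distance:
Site A: residuals SEIS-06 21.1, SEIS-07 124.1, SEIS-08 160.5 → max 160.5 km
Site B: residuals SEIS-06 49.8, SEIS-07 143.8, SEIS-08 129.5 → max 143.8 km
Site C: residuals SEIS-06 128.9, SEIS-07 107.4, SEIS-08 54.3 → max 128.9 km
Site D: residuals SEIS-06 0.0, SEIS-07 0.0, SEIS-08 0.0 → max 0.0 km
Only Site D has all residuals ≈ 0.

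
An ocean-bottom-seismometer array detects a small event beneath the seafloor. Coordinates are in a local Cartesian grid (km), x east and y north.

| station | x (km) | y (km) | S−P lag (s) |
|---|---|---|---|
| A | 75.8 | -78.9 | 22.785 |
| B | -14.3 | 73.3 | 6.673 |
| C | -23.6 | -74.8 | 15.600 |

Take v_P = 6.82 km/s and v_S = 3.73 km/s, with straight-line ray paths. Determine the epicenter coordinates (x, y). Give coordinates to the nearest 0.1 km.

-62.8 km east, 47.5 km north

Distance from S−P lag: d = Δt · v_P v_S / (v_P − v_S) = Δt · (6.82·3.73)/(6.82−3.73) ≈ 8.2326·Δt.
So d_A = 187.58, d_B = 54.94, d_C = 128.43 km.
Circle about each station: (x − 75.8)² + (y + 78.9)² = 187.58²; (x + 14.3)² + (y − 73.3)² = 54.94²; (x + 23.6)² + (y + 74.8)² = 128.43².
Subtracting the A equation from the B and C equations removes the quadratic terms:
-180.2 x + 304.4 y = 25774.38
-198.8 x + 8.2 y = 12873.14
Solving the 2×2 system: x ≈ -62.8, y ≈ 47.5 km.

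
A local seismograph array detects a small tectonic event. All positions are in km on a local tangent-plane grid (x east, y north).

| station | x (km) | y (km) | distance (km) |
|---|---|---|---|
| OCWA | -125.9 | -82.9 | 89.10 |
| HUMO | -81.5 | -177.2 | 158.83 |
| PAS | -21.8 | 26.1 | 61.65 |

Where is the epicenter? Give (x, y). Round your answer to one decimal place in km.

x ≈ -63.4 km, y ≈ -19.4 km

Circle about each station: (x + 125.9)² + (y + 82.9)² = 89.10²; (x + 81.5)² + (y + 177.2)² = 158.83²; (x + 21.8)² + (y − 26.1)² = 61.65².
Subtracting the OCWA equation from the HUMO and PAS equations removes the quadratic terms:
88.8 x − 188.6 y = -1969.29
208.2 x + 218.0 y = -17428.68
Solving the 2×2 system: x ≈ -63.4, y ≈ -19.4 km.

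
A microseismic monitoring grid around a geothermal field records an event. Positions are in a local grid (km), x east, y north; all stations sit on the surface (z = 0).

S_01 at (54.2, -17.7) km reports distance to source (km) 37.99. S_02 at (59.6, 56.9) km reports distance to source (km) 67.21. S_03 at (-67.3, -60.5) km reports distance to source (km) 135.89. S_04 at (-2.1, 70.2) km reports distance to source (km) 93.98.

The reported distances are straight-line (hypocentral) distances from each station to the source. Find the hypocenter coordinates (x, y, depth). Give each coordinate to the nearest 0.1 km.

Each station gives a sphere (x−x_i)² + (y−y_i)² + z² = d_i² (stations at z=0).
Subtracting the S_01 sphere from S_02 and S_03: z² cancels, leaving linear equations in x and y:
10.8 x + 149.2 y = 464.90
-243.0 x − 85.6 y = -12084.24
Solving: x ≈ 49.904, y ≈ -0.496 km (keep extra digits for the depth step; rounded: 49.9, -0.5).
Then from the S_01 sphere: z² = 37.99² − (x − 54.2)² − (y + 17.7)² with x = 49.904, y = -0.496, so z ≈ 33.598 ≈ 33.6 km.
Check against S_04 (with the unrounded solution): distance 93.97 ≈ 93.98 km. ✓

(49.9, -0.5, 33.6)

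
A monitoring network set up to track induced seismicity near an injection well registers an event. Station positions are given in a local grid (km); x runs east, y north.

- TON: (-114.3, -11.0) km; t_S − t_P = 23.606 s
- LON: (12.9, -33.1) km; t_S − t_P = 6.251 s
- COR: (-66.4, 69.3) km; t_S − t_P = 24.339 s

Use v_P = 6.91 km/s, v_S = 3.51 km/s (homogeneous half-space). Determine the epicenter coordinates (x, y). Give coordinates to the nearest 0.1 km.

Distance from S−P lag: d = Δt · v_P v_S / (v_P − v_S) = Δt · (6.91·3.51)/(6.91−3.51) ≈ 7.1336·Δt.
So d_TON = 168.39, d_LON = 44.59, d_COR = 173.62 km.
Circle about each station: (x + 114.3)² + (y + 11.0)² = 168.39²; (x − 12.9)² + (y + 33.1)² = 44.59²; (x + 66.4)² + (y − 69.3)² = 173.62².
Subtracting pairs of circle equations eliminates x²+y² and gives linear equations (the radical axes):
254.4 x − 44.2 y = 14443.45
95.8 x + 160.6 y = -5762.75
Solving the 2×2 system: x ≈ 45.8, y ≈ -63.2 km.

45.8 km east, -63.2 km north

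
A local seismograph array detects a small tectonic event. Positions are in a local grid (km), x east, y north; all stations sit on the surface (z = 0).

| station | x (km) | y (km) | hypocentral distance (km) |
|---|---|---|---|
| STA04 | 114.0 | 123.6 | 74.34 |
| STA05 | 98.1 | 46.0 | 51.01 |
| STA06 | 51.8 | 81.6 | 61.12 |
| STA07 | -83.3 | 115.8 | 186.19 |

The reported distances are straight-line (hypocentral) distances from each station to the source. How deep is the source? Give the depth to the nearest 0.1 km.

Each station gives a sphere (x−x_i)² + (y−y_i)² + z² = d_i² (stations at z=0).
Subtracting the STA04 sphere from STA05 and STA06: z² cancels, leaving linear equations in x and y:
-31.8 x − 155.2 y = -13608.93
-124.4 x − 84.0 y = -17140.38
Solving: x ≈ 91.192, y ≈ 69.002 km (keep extra digits for the depth step; rounded: 91.2, 69.0).
Then from the STA04 sphere: z² = 74.34² − (x − 114.0)² − (y − 123.6)² with x = 91.192, y = 69.002, so z ≈ 45.003 ≈ 45.0 km.

depth ≈ 45.0 km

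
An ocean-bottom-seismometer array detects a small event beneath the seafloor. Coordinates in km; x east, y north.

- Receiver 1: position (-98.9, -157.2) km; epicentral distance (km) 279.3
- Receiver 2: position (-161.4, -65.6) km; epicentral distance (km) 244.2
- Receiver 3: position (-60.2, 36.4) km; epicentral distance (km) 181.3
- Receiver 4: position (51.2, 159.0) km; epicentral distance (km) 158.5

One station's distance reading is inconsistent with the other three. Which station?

Receiver 2

Solve using three stations at a time. Using Receiver 1, Receiver 3, Receiver 4 (subtract circle equations pairwise → linear system) gives (x, y) ≈ (119.8, 16.3).
Distances from that point to each station vs reported:
  Receiver 1: calculated 279.2 vs reported 279.3 → residual 0.1 km
  Receiver 2: calculated 292.9 vs reported 244.2 → residual 48.7 km
  Receiver 3: calculated 181.1 vs reported 181.3 → residual 0.2 km
  Receiver 4: calculated 158.3 vs reported 158.5 → residual 0.2 km
Receiver 1, Receiver 3, Receiver 4 are mutually consistent (residuals ≈ 0); Receiver 2 is off by 48.7 km.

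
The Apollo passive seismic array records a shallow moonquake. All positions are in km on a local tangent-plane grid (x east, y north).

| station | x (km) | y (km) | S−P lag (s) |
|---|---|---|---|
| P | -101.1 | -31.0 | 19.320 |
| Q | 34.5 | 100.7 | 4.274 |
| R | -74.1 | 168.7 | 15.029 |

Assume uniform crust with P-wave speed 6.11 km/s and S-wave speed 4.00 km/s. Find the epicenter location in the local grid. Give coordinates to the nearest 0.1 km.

Distance from S−P lag: d = Δt · v_P v_S / (v_P − v_S) = Δt · (6.11·4.00)/(6.11−4.00) ≈ 11.5829·Δt.
So d_P = 223.78, d_Q = 49.51, d_R = 174.08 km.
Circle about each station: (x + 101.1)² + (y + 31.0)² = 223.78²; (x − 34.5)² + (y − 100.7)² = 49.51²; (x + 74.1)² + (y − 168.7)² = 174.08².
Subtracting pairs of circle equations eliminates x²+y² and gives linear equations (the radical axes):
271.2 x + 263.4 y = 47774.78
54.0 x + 399.4 y = 42541.93
Solving the 2×2 system: x ≈ 83.7, y ≈ 95.2 km.

(83.7, 95.2)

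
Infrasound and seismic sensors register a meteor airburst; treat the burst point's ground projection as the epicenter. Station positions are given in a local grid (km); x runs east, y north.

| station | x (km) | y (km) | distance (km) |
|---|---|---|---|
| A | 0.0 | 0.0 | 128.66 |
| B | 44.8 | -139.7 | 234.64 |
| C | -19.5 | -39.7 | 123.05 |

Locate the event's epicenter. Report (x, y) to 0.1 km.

Circle about each station: x² + y² = 128.66²; (x − 44.8)² + (y + 139.7)² = 234.64²; (x + 19.5)² + (y + 39.7)² = 123.05².
Subtracting pairs of circle equations eliminates x²+y² and gives linear equations (the radical axes):
89.6 x − 279.4 y = -16979.40
-39.0 x − 79.4 y = 3368.43
Solving the 2×2 system: x ≈ -127.1, y ≈ 20.0 km.

-127.1 km east, 20.0 km north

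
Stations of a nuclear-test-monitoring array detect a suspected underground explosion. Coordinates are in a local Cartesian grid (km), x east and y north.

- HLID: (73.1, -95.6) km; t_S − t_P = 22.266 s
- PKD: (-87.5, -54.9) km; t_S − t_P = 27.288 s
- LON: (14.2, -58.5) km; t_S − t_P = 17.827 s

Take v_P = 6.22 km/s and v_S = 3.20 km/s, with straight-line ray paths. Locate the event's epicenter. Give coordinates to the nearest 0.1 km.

(58.3, 50.4)

Distance from S−P lag: d = Δt · v_P v_S / (v_P − v_S) = Δt · (6.22·3.20)/(6.22−3.20) ≈ 6.5907·Δt.
So d_HLID = 146.75, d_PKD = 179.85, d_LON = 117.49 km.
Circle about each station: (x − 73.1)² + (y + 95.6)² = 146.75²; (x + 87.5)² + (y + 54.9)² = 179.85²; (x − 14.2)² + (y + 58.5)² = 117.49².
Subtracting the HLID equation from the PKD and LON equations removes the quadratic terms:
-321.2 x + 81.4 y = -14623.17
-117.8 x + 74.2 y = -3127.42
Solving the 2×2 system: x ≈ 58.3, y ≈ 50.4 km.
Check against HLID (with the unrounded x, y): √((x − 73.1)²+(y + 95.6)²) = 146.76 ≈ 146.75 km. ✓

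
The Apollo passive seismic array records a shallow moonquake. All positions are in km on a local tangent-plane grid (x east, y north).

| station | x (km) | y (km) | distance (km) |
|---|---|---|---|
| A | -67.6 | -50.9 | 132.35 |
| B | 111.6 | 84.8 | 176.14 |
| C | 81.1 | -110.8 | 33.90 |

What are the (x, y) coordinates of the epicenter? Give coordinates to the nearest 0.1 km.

Circle about each station: (x + 67.6)² + (y + 50.9)² = 132.35²; (x − 111.6)² + (y − 84.8)² = 176.14²; (x − 81.1)² + (y + 110.8)² = 33.90².
Subtracting pairs of circle equations eliminates x²+y² and gives linear equations (the radical axes):
358.4 x + 271.4 y = -1023.75
297.4 x − 119.8 y = 28060.59
Solving the 2×2 system: x ≈ 60.6, y ≈ -83.8 km.
Check against A (with the unrounded x, y): √((x + 67.6)²+(y + 50.9)²) = 132.35 ≈ 132.35 km. ✓

60.6 km east, -83.8 km north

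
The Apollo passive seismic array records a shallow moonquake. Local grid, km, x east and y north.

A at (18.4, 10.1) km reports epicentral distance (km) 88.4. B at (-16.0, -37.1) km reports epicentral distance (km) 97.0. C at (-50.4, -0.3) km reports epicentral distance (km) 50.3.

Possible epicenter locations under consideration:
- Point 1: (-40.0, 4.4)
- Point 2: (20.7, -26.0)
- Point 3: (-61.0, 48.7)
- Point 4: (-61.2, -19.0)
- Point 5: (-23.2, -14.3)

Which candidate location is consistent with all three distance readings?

For each candidate, compare |candidate − station| to the reported distance:
Point 1: residuals A 29.7, B 49.1, C 38.9 → max 49.1 km
Point 2: residuals A 52.2, B 58.7, C 25.3 → max 58.7 km
Point 3: residuals A 0.1, B 0.1, C 0.2 → max 0.2 km
Point 4: residuals A 3.6, B 48.3, C 28.7 → max 48.3 km
Point 5: residuals A 40.2, B 73.1, C 19.7 → max 73.1 km
Only Point 3 has all residuals ≈ 0.

Point 3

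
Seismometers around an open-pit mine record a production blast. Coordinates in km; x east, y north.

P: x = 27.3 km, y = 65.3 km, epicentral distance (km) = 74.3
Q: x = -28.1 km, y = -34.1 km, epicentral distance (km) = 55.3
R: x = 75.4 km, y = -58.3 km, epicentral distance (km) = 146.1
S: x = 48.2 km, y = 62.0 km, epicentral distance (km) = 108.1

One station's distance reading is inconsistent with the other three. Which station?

Solve using three stations at a time. Using Q, R, S (subtract circle equations pairwise → linear system) gives (x, y) ≈ (-50.0, 16.7).
Distances from that point to each station vs reported:
  P: calculated 91.3 vs reported 74.3 → residual 17.0 km
  Q: calculated 55.3 vs reported 55.3 → residual 0.0 km
  R: calculated 146.1 vs reported 146.1 → residual 0.0 km
  S: calculated 108.1 vs reported 108.1 → residual 0.0 km
Q, R, S are mutually consistent (residuals ≈ 0); P is off by 17.0 km.

P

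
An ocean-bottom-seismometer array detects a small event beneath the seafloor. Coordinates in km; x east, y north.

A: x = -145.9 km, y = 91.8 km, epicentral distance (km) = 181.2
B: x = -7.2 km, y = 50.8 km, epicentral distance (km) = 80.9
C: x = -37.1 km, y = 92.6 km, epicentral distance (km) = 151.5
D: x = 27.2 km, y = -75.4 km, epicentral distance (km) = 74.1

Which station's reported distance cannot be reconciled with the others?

Solve using three stations at a time. Using A, C, D (subtract circle equations pairwise → linear system) gives (x, y) ≈ (-45.0, -58.7).
Distances from that point to each station vs reported:
  A: calculated 181.2 vs reported 181.2 → residual 0.0 km
  B: calculated 115.8 vs reported 80.9 → residual 34.9 km
  C: calculated 151.5 vs reported 151.5 → residual 0.0 km
  D: calculated 74.1 vs reported 74.1 → residual 0.0 km
A, C, D are mutually consistent (residuals ≈ 0); B is off by 34.9 km.

B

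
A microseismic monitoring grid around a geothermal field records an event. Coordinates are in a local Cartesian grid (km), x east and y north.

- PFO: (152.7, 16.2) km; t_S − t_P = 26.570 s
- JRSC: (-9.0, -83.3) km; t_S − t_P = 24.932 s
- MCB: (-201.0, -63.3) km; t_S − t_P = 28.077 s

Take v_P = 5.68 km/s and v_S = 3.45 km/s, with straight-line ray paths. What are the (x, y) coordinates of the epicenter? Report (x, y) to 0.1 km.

x ≈ -50.1 km, y ≈ 131.9 km

Distance from S−P lag: d = Δt · v_P v_S / (v_P − v_S) = Δt · (5.68·3.45)/(5.68−3.45) ≈ 8.7874·Δt.
So d_PFO = 233.48, d_JRSC = 219.09, d_MCB = 246.73 km.
Circle about each station: (x − 152.7)² + (y − 16.2)² = 233.48²; (x + 9.0)² + (y + 83.3)² = 219.09²; (x + 201.0)² + (y + 63.3)² = 246.73².
Subtracting the PFO equation from the JRSC and MCB equations removes the quadratic terms:
-323.4 x − 199.0 y = -10047.36
-707.4 x − 159.0 y = 14465.38
Solving the 2×2 system: x ≈ -50.1, y ≈ 131.9 km.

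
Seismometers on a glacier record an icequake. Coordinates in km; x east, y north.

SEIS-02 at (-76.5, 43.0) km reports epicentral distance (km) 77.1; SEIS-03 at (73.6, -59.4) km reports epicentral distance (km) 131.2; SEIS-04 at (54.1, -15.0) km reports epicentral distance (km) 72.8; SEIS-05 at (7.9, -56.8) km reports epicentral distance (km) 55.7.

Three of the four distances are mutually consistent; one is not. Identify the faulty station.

Solve using three stations at a time. Using SEIS-02, SEIS-04, SEIS-05 (subtract circle equations pairwise → linear system) gives (x, y) ≈ (-18.3, -7.6).
Distances from that point to each station vs reported:
  SEIS-02: calculated 77.1 vs reported 77.1 → residual 0.0 km
  SEIS-03: calculated 105.5 vs reported 131.2 → residual 25.7 km
  SEIS-04: calculated 72.8 vs reported 72.8 → residual 0.0 km
  SEIS-05: calculated 55.7 vs reported 55.7 → residual 0.0 km
SEIS-02, SEIS-04, SEIS-05 are mutually consistent (residuals ≈ 0); SEIS-03 is off by 25.7 km.

SEIS-03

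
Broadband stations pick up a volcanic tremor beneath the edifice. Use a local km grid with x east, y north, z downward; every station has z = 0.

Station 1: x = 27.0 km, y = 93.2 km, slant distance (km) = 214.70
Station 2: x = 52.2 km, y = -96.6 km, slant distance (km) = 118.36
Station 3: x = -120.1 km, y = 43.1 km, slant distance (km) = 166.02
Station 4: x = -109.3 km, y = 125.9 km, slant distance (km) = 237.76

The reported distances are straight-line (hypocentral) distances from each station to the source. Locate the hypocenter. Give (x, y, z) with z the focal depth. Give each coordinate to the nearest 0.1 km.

x ≈ -52.8 km, y ≈ -98.5 km, depth ≈ 54.6 km

Each station gives a sphere (x−x_i)² + (y−y_i)² + z² = d_i² (stations at z=0).
Subtracting the Station 1 sphere from Station 2 and Station 3: z² cancels, leaving linear equations in x and y:
50.4 x − 379.6 y = 34728.16
-294.2 x − 100.2 y = 25399.83
Solving: x ≈ -52.789, y ≈ -98.495 km (keep extra digits for the depth step; rounded: -52.8, -98.5).
Then from the Station 1 sphere: z² = 214.70² − (x − 27.0)² − (y − 93.2)² with x = -52.789, y = -98.495, so z ≈ 54.615 ≈ 54.6 km.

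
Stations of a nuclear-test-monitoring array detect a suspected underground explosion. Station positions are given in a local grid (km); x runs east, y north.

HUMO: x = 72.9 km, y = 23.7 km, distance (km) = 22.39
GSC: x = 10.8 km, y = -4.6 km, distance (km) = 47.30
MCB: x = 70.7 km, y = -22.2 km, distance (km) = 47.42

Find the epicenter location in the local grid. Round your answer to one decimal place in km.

(50.7, 20.8)

Circle about each station: (x − 72.9)² + (y − 23.7)² = 22.39²; (x − 10.8)² + (y + 4.6)² = 47.30²; (x − 70.7)² + (y + 22.2)² = 47.42².
Subtracting the HUMO equation from the GSC and MCB equations removes the quadratic terms:
-124.2 x − 56.6 y = -7474.28
-4.4 x − 91.8 y = -2132.11
Solving the 2×2 system: x ≈ 50.7, y ≈ 20.8 km.
Check against HUMO (with the unrounded x, y): √((x − 72.9)²+(y − 23.7)²) = 22.39 ≈ 22.39 km. ✓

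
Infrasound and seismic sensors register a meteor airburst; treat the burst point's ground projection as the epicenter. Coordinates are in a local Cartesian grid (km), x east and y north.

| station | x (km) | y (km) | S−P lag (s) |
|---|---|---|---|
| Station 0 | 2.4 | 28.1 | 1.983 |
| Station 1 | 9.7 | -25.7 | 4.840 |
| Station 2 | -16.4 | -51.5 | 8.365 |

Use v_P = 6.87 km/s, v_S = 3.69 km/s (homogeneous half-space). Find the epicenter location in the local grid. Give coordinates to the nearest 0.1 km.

(3.0, 12.3)

Distance from S−P lag: d = Δt · v_P v_S / (v_P − v_S) = Δt · (6.87·3.69)/(6.87−3.69) ≈ 7.9718·Δt.
So d_Station 0 = 15.81, d_Station 1 = 38.58, d_Station 2 = 66.68 km.
Circle about each station: (x − 2.4)² + (y − 28.1)² = 15.81²; (x − 9.7)² + (y + 25.7)² = 38.58²; (x + 16.4)² + (y + 51.5)² = 66.68².
Subtracting the Station 0 equation from the Station 1 and Station 2 equations removes the quadratic terms:
14.6 x − 107.6 y = -1279.25
-37.6 x − 159.2 y = -2070.43
Solving the 2×2 system: x ≈ 3.0, y ≈ 12.3 km.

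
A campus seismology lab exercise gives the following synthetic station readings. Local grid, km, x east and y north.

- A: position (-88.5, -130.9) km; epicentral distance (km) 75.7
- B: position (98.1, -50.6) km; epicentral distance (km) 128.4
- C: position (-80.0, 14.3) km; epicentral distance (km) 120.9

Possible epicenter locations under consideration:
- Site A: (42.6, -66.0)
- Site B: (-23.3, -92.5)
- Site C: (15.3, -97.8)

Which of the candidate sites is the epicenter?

For each candidate, compare |candidate − station| to the reported distance:
Site A: residuals A 70.6, B 70.8, C 25.7 → max 70.8 km
Site B: residuals A 0.0, B 0.0, C 0.0 → max 0.0 km
Site C: residuals A 33.2, B 33.1, C 26.2 → max 33.2 km
Only Site B has all residuals ≈ 0.

Site B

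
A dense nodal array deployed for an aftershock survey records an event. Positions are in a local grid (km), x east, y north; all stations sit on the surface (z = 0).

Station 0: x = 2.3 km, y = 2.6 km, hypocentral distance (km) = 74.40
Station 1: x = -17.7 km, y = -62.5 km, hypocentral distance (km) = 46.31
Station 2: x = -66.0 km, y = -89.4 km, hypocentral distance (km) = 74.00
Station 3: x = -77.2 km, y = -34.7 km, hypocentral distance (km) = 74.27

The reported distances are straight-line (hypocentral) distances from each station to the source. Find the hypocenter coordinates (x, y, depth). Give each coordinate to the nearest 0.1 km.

(-20.7, -52.0, 45.0)

Each station gives a sphere (x−x_i)² + (y−y_i)² + z² = d_i² (stations at z=0).
Subtracting the Station 0 sphere from Station 1 and Station 2: z² cancels, leaving linear equations in x and y:
-40.0 x − 130.2 y = 7598.23
-136.6 x − 184.0 y = 12395.67
Solving: x ≈ -20.704, y ≈ -51.998 km (keep extra digits for the depth step; rounded: -20.7, -52.0).
Then from the Station 0 sphere: z² = 74.40² − (x − 2.3)² − (y − 2.6)² with x = -20.704, y = -51.998, so z ≈ 45.003 ≈ 45.0 km.
Check against Station 3 (with the unrounded solution): distance 74.27 ≈ 74.27 km. ✓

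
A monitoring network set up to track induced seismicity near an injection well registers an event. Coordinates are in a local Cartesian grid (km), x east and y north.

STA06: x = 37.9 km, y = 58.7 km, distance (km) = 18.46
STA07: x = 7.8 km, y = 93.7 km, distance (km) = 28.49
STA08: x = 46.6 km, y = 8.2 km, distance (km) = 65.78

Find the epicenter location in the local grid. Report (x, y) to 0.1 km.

Circle about each station: (x − 37.9)² + (y − 58.7)² = 18.46²; (x − 7.8)² + (y − 93.7)² = 28.49²; (x − 46.6)² + (y − 8.2)² = 65.78².
Subtracting the STA06 equation from the STA07 and STA08 equations removes the quadratic terms:
-60.2 x + 70.0 y = 3487.52
17.4 x − 101.0 y = -6629.54
Solving the 2×2 system: x ≈ 23.0, y ≈ 69.6 km.

(23.0, 69.6)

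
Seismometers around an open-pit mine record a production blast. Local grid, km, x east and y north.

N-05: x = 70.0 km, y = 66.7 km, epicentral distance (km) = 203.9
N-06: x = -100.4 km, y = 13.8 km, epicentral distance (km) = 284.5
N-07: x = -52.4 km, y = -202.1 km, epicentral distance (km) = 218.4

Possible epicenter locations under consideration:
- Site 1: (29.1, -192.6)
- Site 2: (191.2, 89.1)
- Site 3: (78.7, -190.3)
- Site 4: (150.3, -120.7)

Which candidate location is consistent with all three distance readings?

Site 4

For each candidate, compare |candidate − station| to the reported distance:
Site 1: residuals N-05 58.6, N-06 40.8, N-07 136.3 → max 136.3 km
Site 2: residuals N-05 80.6, N-06 16.7, N-07 161.3 → max 161.3 km
Site 3: residuals N-05 53.2, N-06 13.0, N-07 86.8 → max 86.8 km
Site 4: residuals N-05 0.0, N-06 0.0, N-07 0.0 → max 0.0 km
Only Site 4 has all residuals ≈ 0.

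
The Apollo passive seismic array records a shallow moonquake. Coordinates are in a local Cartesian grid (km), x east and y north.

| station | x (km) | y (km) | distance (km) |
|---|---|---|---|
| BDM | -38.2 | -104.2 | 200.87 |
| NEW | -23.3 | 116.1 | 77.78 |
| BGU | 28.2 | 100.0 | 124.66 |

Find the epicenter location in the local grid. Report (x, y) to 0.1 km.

-95.9 km east, 88.2 km north

Circle about each station: (x + 38.2)² + (y + 104.2)² = 200.87²; (x + 23.3)² + (y − 116.1)² = 77.78²; (x − 28.2)² + (y − 100.0)² = 124.66².
Subtracting pairs of circle equations eliminates x²+y² and gives linear equations (the radical axes):
29.8 x + 440.6 y = 36004.25
132.8 x + 408.4 y = 23287.00
Solving the 2×2 system: x ≈ -95.9, y ≈ 88.2 km.
Check against BDM (with the unrounded x, y): √((x + 38.2)²+(y + 104.2)²) = 200.87 ≈ 200.87 km. ✓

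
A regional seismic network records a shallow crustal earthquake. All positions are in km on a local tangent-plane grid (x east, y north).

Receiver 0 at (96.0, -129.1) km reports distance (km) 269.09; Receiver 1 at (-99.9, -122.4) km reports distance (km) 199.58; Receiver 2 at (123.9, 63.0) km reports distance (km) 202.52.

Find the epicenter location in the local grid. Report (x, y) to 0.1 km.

Circle about each station: (x − 96.0)² + (y + 129.1)² = 269.09²; (x + 99.9)² + (y + 122.4)² = 199.58²; (x − 123.9)² + (y − 63.0)² = 202.52².
Subtracting the Receiver 0 equation from the Receiver 1 and Receiver 2 equations removes the quadratic terms:
-391.8 x + 13.4 y = 31656.21
55.8 x + 384.2 y = 24832.48
Solving the 2×2 system: x ≈ -78.2, y ≈ 76.0 km.
Check against Receiver 0 (with the unrounded x, y): √((x − 96.0)²+(y + 129.1)²) = 269.09 ≈ 269.09 km. ✓

-78.2 km east, 76.0 km north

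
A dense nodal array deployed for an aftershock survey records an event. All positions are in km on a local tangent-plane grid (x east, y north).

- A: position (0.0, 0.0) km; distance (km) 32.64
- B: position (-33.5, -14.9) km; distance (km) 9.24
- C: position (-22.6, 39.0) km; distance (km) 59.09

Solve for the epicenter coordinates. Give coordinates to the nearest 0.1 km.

-25.8 km east, -20.0 km north

Circle about each station: x² + y² = 32.64²; (x + 33.5)² + (y + 14.9)² = 9.24²; (x + 22.6)² + (y − 39.0)² = 59.09².
Subtracting the A equation from the B and C equations removes the quadratic terms:
-67.0 x − 29.8 y = 2324.25
-45.2 x + 78.0 y = -394.50
Solving the 2×2 system: x ≈ -25.8, y ≈ -20.0 km.
Check against A (with the unrounded x, y): √(x²+y²) = 32.64 ≈ 32.64 km. ✓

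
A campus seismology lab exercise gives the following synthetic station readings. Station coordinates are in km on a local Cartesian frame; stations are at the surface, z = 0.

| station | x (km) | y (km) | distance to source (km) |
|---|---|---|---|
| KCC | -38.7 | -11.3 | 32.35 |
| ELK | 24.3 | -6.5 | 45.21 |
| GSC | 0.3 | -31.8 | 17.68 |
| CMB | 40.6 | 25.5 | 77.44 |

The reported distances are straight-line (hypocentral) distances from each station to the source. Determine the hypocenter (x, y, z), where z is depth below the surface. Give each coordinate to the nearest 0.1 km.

Each station gives a sphere (x−x_i)² + (y−y_i)² + z² = d_i² (stations at z=0).
Subtracting the KCC sphere from ELK and GSC: z² cancels, leaving linear equations in x and y:
126.0 x + 9.6 y = -1990.06
78.0 x − 41.0 y = 119.89
Solving: x ≈ -13.600, y ≈ -28.797 km (keep extra digits for the depth step; rounded: -13.6, -28.8).
Then from the KCC sphere: z² = 32.35² − (x + 38.7)² − (y + 11.3)² with x = -13.600, y = -28.797, so z ≈ 10.506 ≈ 10.5 km.
Check against CMB (with the unrounded solution): distance 77.44 ≈ 77.44 km. ✓

(-13.6, -28.8, 10.5)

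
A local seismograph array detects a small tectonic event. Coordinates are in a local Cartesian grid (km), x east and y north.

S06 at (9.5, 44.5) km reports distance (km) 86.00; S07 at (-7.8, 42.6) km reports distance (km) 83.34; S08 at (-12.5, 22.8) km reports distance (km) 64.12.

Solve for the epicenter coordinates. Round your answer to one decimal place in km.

Circle about each station: (x − 9.5)² + (y − 44.5)² = 86.00²; (x + 7.8)² + (y − 42.6)² = 83.34²; (x + 12.5)² + (y − 22.8)² = 64.12².
Subtracting the S06 equation from the S07 and S08 equations removes the quadratic terms:
-34.6 x − 3.8 y = 255.54
-44.0 x − 43.4 y = 1890.22
Solving the 2×2 system: x ≈ -2.9, y ≈ -40.6 km.
Check against S06 (with the unrounded x, y): √((x − 9.5)²+(y − 44.5)²) = 85.99 ≈ 86.00 km. ✓

-2.9 km east, -40.6 km north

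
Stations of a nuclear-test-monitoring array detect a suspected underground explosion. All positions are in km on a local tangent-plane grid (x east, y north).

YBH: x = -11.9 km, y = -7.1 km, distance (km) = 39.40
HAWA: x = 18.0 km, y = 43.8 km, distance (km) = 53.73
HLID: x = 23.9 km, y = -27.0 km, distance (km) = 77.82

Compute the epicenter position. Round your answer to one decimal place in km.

Circle about each station: (x + 11.9)² + (y + 7.1)² = 39.40²; (x − 18.0)² + (y − 43.8)² = 53.73²; (x − 23.9)² + (y + 27.0)² = 77.82².
Subtracting the YBH equation from the HAWA and HLID equations removes the quadratic terms:
59.8 x + 101.8 y = 715.87
71.6 x − 39.8 y = -3395.40
Solving the 2×2 system: x ≈ -32.8, y ≈ 26.3 km.

x ≈ -32.8 km, y ≈ 26.3 km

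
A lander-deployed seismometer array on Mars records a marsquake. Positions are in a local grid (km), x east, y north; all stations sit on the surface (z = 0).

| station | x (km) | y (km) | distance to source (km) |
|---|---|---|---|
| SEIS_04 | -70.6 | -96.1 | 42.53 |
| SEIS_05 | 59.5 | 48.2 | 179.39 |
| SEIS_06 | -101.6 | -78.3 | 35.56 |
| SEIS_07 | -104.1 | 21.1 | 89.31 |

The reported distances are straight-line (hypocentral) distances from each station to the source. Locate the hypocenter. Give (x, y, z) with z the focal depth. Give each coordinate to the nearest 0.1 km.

x ≈ -80.3 km, y ≈ -61.8 km, depth ≈ 23.2 km

Each station gives a sphere (x−x_i)² + (y−y_i)² + z² = d_i² (stations at z=0).
Subtracting the SEIS_04 sphere from SEIS_05 and SEIS_06: z² cancels, leaving linear equations in x and y:
260.2 x + 288.6 y = -38728.05
-62.0 x + 35.6 y = 2778.17
Solving: x ≈ -80.294, y ≈ -61.800 km (keep extra digits for the depth step; rounded: -80.3, -61.8).
Then from the SEIS_04 sphere: z² = 42.53² − (x + 70.6)² − (y + 96.1)² with x = -80.294, y = -61.800, so z ≈ 23.202 ≈ 23.2 km.
Check against SEIS_07 (with the unrounded solution): distance 89.32 ≈ 89.31 km. ✓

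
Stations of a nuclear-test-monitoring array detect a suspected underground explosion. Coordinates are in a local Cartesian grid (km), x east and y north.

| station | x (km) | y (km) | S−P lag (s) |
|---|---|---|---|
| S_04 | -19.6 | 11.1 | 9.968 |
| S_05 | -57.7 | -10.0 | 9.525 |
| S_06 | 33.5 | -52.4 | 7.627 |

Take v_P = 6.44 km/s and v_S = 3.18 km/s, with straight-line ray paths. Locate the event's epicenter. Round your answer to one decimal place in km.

Distance from S−P lag: d = Δt · v_P v_S / (v_P − v_S) = Δt · (6.44·3.18)/(6.44−3.18) ≈ 6.2820·Δt.
So d_S_04 = 62.62, d_S_05 = 59.84, d_S_06 = 47.91 km.
Circle about each station: (x + 19.6)² + (y − 11.1)² = 62.62²; (x + 57.7)² + (y + 10.0)² = 59.84²; (x − 33.5)² + (y + 52.4)² = 47.91².
Subtracting the S_04 equation from the S_05 and S_06 equations removes the quadratic terms:
-76.2 x − 42.2 y = 3262.36
106.2 x − 127.0 y = 4986.54
Solving the 2×2 system: x ≈ -14.4, y ≈ -51.3 km.

-14.4 km east, -51.3 km north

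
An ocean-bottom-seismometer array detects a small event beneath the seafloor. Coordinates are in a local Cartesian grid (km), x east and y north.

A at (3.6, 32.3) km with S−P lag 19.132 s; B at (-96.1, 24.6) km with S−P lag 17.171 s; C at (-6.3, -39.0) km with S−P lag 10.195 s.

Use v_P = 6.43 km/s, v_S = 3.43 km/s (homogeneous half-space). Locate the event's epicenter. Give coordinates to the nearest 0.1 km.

x ≈ -56.0 km, y ≈ -95.1 km

Distance from S−P lag: d = Δt · v_P v_S / (v_P − v_S) = Δt · (6.43·3.43)/(6.43−3.43) ≈ 7.3516·Δt.
So d_A = 140.65, d_B = 126.23, d_C = 74.95 km.
Circle about each station: (x − 3.6)² + (y − 32.3)² = 140.65²; (x + 96.1)² + (y − 24.6)² = 126.23²; (x + 6.3)² + (y + 39.0)² = 74.95².
Subtracting pairs of circle equations eliminates x²+y² and gives linear equations (the radical axes):
-199.4 x − 15.4 y = 12632.53
-19.8 x − 142.6 y = 14669.36
Solving the 2×2 system: x ≈ -56.0, y ≈ -95.1 km.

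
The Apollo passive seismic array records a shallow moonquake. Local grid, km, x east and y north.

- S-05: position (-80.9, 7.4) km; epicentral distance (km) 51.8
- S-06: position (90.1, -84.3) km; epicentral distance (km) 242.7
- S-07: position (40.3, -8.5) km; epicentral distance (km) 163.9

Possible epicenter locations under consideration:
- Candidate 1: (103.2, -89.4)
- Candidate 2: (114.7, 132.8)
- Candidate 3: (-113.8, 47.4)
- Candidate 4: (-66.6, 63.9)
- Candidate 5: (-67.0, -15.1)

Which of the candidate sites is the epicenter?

Candidate 3

For each candidate, compare |candidate − station| to the reported distance:
Candidate 1: residuals S-05 156.2, S-06 228.6, S-07 61.4 → max 228.6 km
Candidate 2: residuals S-05 180.5, S-06 24.2, S-07 4.2 → max 180.5 km
Candidate 3: residuals S-05 0.0, S-06 0.0, S-07 0.0 → max 0.0 km
Candidate 4: residuals S-05 6.5, S-06 27.0, S-07 34.8 → max 34.8 km
Candidate 5: residuals S-05 25.4, S-06 71.0, S-07 56.4 → max 71.0 km
Only Candidate 3 has all residuals ≈ 0.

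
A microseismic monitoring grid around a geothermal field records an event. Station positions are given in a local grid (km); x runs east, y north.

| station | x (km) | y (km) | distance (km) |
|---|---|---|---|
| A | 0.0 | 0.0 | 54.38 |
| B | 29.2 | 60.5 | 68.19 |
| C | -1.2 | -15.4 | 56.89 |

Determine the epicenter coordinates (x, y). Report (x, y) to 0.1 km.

x ≈ 54.3 km, y ≈ -2.9 km

Circle about each station: x² + y² = 54.38²; (x − 29.2)² + (y − 60.5)² = 68.19²; (x + 1.2)² + (y + 15.4)² = 56.89².
Subtracting the A equation from the B and C equations removes the quadratic terms:
58.4 x + 121.0 y = 2820.20
-2.4 x − 30.8 y = -40.69
Solving the 2×2 system: x ≈ 54.3, y ≈ -2.9 km.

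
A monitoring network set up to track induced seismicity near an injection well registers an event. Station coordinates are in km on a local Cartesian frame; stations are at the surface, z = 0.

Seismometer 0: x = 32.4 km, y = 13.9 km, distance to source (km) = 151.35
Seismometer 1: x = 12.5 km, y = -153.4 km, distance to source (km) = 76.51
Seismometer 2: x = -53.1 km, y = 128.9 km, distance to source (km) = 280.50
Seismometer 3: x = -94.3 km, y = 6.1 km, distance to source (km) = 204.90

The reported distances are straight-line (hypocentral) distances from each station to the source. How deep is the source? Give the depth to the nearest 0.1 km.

58.3 km

Each station gives a sphere (x−x_i)² + (y−y_i)² + z² = d_i² (stations at z=0).
Subtracting the Seismometer 0 sphere from Seismometer 1 and Seismometer 2: z² cancels, leaving linear equations in x and y:
-39.8 x − 334.6 y = 39497.88
-171.0 x + 230.0 y = -37581.58
Solving: x ≈ 52.588, y ≈ -124.300 km (keep extra digits for the depth step; rounded: 52.6, -124.3).
Then from the Seismometer 0 sphere: z² = 151.35² − (x − 32.4)² − (y − 13.9)² with x = 52.588, y = -124.300, so z ≈ 58.310 ≈ 58.3 km.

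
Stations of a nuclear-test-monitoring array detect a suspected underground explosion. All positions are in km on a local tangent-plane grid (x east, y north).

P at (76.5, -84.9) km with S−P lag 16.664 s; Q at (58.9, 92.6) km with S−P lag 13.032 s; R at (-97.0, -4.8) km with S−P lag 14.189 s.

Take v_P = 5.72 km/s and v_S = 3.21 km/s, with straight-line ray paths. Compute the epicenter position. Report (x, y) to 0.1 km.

Distance from S−P lag: d = Δt · v_P v_S / (v_P − v_S) = Δt · (5.72·3.21)/(5.72−3.21) ≈ 7.3152·Δt.
So d_P = 121.90, d_Q = 95.33, d_R = 103.80 km.
Circle about each station: (x − 76.5)² + (y + 84.9)² = 121.90²; (x − 58.9)² + (y − 92.6)² = 95.33²; (x + 97.0)² + (y + 4.8)² = 103.80².
Subtracting pairs of circle equations eliminates x²+y² and gives linear equations (the radical axes):
-35.2 x + 355.0 y = 4755.51
-347.0 x + 160.2 y = 456.95
Solving the 2×2 system: x ≈ 5.1, y ≈ 13.9 km.

5.1 km east, 13.9 km north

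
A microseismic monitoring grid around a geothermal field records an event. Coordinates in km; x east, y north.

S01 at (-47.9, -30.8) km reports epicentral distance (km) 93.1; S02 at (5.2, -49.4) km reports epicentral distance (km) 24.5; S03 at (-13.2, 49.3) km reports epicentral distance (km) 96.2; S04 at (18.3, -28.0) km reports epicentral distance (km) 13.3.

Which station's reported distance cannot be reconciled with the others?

S01

Solve using three stations at a time. Using S02, S03, S04 (subtract circle equations pairwise → linear system) gives (x, y) ≈ (27.0, -38.1).
Distances from that point to each station vs reported:
  S01: calculated 75.2 vs reported 93.1 → residual 17.9 km
  S02: calculated 24.5 vs reported 24.5 → residual 0.0 km
  S03: calculated 96.2 vs reported 96.2 → residual 0.0 km
  S04: calculated 13.3 vs reported 13.3 → residual 0.0 km
S02, S03, S04 are mutually consistent (residuals ≈ 0); S01 is off by 17.9 km.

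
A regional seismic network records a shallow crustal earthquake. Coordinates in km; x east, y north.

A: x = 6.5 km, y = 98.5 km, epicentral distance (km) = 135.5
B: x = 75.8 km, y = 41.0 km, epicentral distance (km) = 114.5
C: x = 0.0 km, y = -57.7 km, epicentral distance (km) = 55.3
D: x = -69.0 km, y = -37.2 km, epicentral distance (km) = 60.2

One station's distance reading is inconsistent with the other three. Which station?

Solve using three stations at a time. Using A, B, D (subtract circle equations pairwise → linear system) gives (x, y) ≈ (-8.8, -36.1).
Distances from that point to each station vs reported:
  A: calculated 135.5 vs reported 135.5 → residual 0.0 km
  B: calculated 114.5 vs reported 114.5 → residual 0.0 km
  C: calculated 23.3 vs reported 55.3 → residual 32.0 km
  D: calculated 60.2 vs reported 60.2 → residual 0.0 km
A, B, D are mutually consistent (residuals ≈ 0); C is off by 32.0 km.

C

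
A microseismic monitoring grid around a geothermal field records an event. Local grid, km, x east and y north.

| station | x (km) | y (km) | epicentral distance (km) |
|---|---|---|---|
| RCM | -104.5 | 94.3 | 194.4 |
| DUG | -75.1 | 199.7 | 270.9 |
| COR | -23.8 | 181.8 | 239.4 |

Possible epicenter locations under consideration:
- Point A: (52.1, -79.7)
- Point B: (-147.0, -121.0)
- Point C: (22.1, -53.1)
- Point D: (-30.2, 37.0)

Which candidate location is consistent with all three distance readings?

For each candidate, compare |candidate − station| to the reported distance:
Point A: residuals RCM 39.7, DUG 36.1, COR 32.9 → max 39.7 km
Point B: residuals RCM 25.1, DUG 57.8, COR 87.5 → max 87.5 km
Point C: residuals RCM 0.1, DUG 0.1, COR 0.1 → max 0.1 km
Point D: residuals RCM 100.6, DUG 102.1, COR 94.5 → max 102.1 km
Only Point C has all residuals ≈ 0.

Point C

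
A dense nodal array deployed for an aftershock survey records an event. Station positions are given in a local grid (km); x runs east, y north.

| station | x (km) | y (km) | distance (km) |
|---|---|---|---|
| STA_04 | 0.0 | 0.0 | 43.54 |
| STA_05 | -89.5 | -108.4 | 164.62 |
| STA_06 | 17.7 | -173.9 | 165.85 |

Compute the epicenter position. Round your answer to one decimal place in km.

Circle about each station: x² + y² = 43.54²; (x + 89.5)² + (y + 108.4)² = 164.62²; (x − 17.7)² + (y + 173.9)² = 165.85².
Subtracting pairs of circle equations eliminates x²+y² and gives linear equations (the radical axes):
-179.0 x − 216.8 y = -5443.20
35.4 x − 347.8 y = 4944.01
Solving the 2×2 system: x ≈ 42.4, y ≈ -9.9 km.
Check against STA_04 (with the unrounded x, y): √(x²+y²) = 43.54 ≈ 43.54 km. ✓

(42.4, -9.9)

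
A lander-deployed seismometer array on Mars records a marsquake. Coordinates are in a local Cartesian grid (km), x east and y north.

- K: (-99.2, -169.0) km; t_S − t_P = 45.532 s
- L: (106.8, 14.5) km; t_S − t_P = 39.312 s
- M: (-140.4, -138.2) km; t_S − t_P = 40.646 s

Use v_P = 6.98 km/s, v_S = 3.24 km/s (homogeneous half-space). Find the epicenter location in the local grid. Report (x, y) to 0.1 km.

x ≈ -112.6 km, y ≈ 106.0 km

Distance from S−P lag: d = Δt · v_P v_S / (v_P − v_S) = Δt · (6.98·3.24)/(6.98−3.24) ≈ 6.0468·Δt.
So d_K = 275.32, d_L = 237.71, d_M = 245.78 km.
Circle about each station: (x + 99.2)² + (y + 169.0)² = 275.32²; (x − 106.8)² + (y − 14.5)² = 237.71²; (x + 140.4)² + (y + 138.2)² = 245.78².
Subtracting pairs of circle equations eliminates x²+y² and gives linear equations (the radical axes):
412.0 x + 367.0 y = -7490.09
-82.4 x + 61.6 y = 15803.05
Solving the 2×2 system: x ≈ -112.6, y ≈ 106.0 km.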